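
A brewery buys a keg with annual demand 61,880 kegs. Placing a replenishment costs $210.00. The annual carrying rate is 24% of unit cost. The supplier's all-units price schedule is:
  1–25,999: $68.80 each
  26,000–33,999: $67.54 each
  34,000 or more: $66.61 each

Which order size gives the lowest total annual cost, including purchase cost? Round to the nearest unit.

Q* ≈ 1,255 kegs

Holding cost per unit per year at price C is H = 0.24·C.
Evaluate total cost at each tier's feasible EOQ or, if the EOQ is below the tier, at the tier's minimum quantity.
EOQ at $68.80 = 1254.6 (feasible in tier 1): TC = 61,880×$68.80 + (61,880/1254.6)×210 + (1254.6/2)×0.24×$68.80 = $4,278,059.70.
EOQ at $67.54 = 1266.2 < 26000, so use break Q=26000: TC = 61,880×$67.54 + (61,880/26000.0)×210 + (26000.0/2)×0.24×$67.54 = $4,390,599.80.
EOQ at $66.61 = 1275.0 < 34000, so use break Q=34000: TC = 61,880×$66.61 + (61,880/34000.0)×210 + (34000.0/2)×0.24×$66.61 = $4,393,977.80.
Lowest total cost is $4,278,059.70 at Q = 1254.6.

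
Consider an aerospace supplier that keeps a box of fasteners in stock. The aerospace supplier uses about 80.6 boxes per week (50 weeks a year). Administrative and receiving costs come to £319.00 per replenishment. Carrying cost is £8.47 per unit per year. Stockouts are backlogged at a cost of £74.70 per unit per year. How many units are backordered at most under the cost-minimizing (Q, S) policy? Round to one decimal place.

S* ≈ 59.2 boxes

Annual demand D = 80.6 × 50 = 4,030.
With planned backorders, Q* = √(2DS/H) · √((H+B)/B).
√(2DS/H) = √(2 × 4,030 × 319 / 8.47) = 550.961.
√((H+B)/B) = √((8.47+74.7)/74.7) = 1.0552.
Q* ≈ 581.359.
S* = Q* · H/(H+B) = 581.359 × 8.47/83.17 ≈ 59.205.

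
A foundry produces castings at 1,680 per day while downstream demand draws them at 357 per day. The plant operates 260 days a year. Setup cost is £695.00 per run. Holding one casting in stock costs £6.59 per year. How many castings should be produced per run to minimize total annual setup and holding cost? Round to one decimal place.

Annual demand D = 357 × 260 = 92,820.
Production build-up factor (1 − d/p) = 1 − 357/1,680 = 0.7875.
Q* = √(2DS / (H(1 − d/p))) = √(2 × 92,820 × 695 / (6.59 × 0.7875)).
= √(129,019,800 / 5.1896) ≈ 4986.091.

Q* ≈ 4,986.1 castings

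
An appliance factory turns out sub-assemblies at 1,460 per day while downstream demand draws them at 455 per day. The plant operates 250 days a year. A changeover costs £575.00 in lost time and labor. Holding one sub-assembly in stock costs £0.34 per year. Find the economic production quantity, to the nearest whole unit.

Annual demand D = 455 × 250 = 113,750.
Production build-up factor (1 − d/p) = 1 − 455/1,460 = 0.6884.
Q* = √(2DS / (H(1 − d/p))) = √(2 × 113,750 × 575 / (0.34 × 0.6884)).
= √(130,812,500 / 0.234) ≈ 23641.692.

Q* ≈ 23,642 sub-assemblies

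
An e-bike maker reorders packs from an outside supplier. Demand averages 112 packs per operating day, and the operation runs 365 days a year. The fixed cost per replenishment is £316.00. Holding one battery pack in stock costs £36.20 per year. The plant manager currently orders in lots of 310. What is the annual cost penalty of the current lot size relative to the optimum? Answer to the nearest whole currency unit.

Extra cost ≈ £16,700 per year

Annual demand D = 112 × 365 = 40,880.
EOQ = √(2DS/H) = √(2 × 40,880 × 316 / 36.2) ≈ 844.81.
Cost at Q* = (D/Q*)S + (Q*/2)H = √(2DSH) ≈ £30,582.17.
Cost at Q = 310: (40,880/310)×316 + (310/2)×36.2 = £41,671.23 + £5,611.00 = £47,282.23.
Excess = £47,282.23 − £30,582.17 = £16,700.06.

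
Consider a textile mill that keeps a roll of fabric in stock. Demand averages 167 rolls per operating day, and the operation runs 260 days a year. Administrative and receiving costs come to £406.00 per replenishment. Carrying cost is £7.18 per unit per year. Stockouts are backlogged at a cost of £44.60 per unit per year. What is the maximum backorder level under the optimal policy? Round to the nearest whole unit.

Annual demand D = 167 × 260 = 43,420.
With planned backorders, Q* = √(2DS/H) · √((H+B)/B).
√(2DS/H) = √(2 × 43,420 × 406 / 7.18) = 2215.954.
√((H+B)/B) = √((7.18+44.6)/44.6) = 1.0775.
Q* ≈ 2387.670.
S* = Q* · H/(H+B) = 2387.670 × 7.18/51.78 ≈ 331.083.

S* ≈ 331 rolls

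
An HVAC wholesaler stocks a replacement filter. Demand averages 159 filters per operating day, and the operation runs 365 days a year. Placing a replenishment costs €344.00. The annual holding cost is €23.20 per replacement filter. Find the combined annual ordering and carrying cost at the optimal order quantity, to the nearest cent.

Annual demand D = 159 × 365 = 58,035.
The optimal lot size = √(2DS/H) = √(2 × 58,035 × 344 / 23.2) ≈ 1311.88.
At Q*, ordering cost (D/Q*)S equals holding cost (Q*/2)H, each = √(DSH/2).
Minimum total = √(2DSH) = √(2 × 58,035 × 344 × 23.2) ≈ 30435.694.

TC* ≈ €30,435.69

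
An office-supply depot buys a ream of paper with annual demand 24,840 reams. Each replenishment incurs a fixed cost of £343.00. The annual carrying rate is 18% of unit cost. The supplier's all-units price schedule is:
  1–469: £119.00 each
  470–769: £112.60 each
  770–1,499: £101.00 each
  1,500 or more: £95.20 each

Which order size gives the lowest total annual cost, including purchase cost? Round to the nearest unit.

Q* ≈ 1,500 reams

Holding cost per unit per year at price C is H = 0.18·C.
For each price level, check whether its EOQ is feasible; otherwise the best quantity at that price is the breakpoint.
Tier 1 (£119.00): EOQ = 891.9 exceeds tier's upper bound 469, so this tier is dominated.
Tier 2 (£112.60): EOQ = 916.9 exceeds tier's upper bound 769, so this tier is dominated.
EOQ at £101.00 = 968.1 (feasible in tier 3): TC = 24,840×£101.00 + (24,840/968.1)×343 + (968.1/2)×0.18×£101.00 = £2,526,440.90.
EOQ at £95.20 = 997.2 < 1500, so use break Q=1500: TC = 24,840×£95.20 + (24,840/1500.0)×343 + (1500.0/2)×0.18×£95.20 = £2,383,300.08.
Lowest total cost is £2,383,300.08 at Q = 1500.0.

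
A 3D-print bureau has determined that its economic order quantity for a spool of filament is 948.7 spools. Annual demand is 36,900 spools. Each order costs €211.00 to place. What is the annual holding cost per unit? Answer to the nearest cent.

H ≈ €17.30

Invert the EOQ relation Q*² = 2DS/H.
From Q* = √(2DS/H): H = 2DS / Q*² = 2 × 36,900 × 211 / 948.7² = 17.3014.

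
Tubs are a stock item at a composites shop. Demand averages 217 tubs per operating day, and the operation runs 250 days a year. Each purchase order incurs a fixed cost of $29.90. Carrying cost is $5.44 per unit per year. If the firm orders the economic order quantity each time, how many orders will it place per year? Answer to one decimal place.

N ≈ 70.3 orders per year

Annual demand D = 217 × 250 = 54,250.
The optimal lot size = √(2DS/H) = √(2 × 54,250 × 29.9 / 5.44) ≈ 772.24.
Orders per year = D / Q* = 54,250 / 772.24 ≈ 70.250.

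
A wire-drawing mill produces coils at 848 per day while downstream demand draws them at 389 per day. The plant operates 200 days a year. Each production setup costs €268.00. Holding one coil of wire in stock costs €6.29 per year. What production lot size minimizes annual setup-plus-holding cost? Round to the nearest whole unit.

Annual demand D = 389 × 200 = 77,800.
Production build-up factor (1 − d/p) = 1 − 389/848 = 0.5413.
Q* = √(2DS / (H(1 − d/p))) = √(2 × 77,800 × 268 / (6.29 × 0.5413)).
= √(41,700,800 / 3.4046) ≈ 3499.762.

Q* ≈ 3,500 coils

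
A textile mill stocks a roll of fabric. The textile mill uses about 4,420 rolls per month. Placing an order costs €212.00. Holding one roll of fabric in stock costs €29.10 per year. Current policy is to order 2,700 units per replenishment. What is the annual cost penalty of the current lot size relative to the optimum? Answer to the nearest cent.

Annual demand D = 4,420 × 12 = 53,040.
EOQ = √(2DS/H) = √(2 × 53,040 × 212 / 29.1) ≈ 879.10.
Cost at Q* = (D/Q*)S + (Q*/2)H = √(2DSH) ≈ €25,581.80.
Cost at Q = 2,700: (53,040/2,700)×212 + (2,700/2)×29.1 = €4,164.62 + €39,285.00 = €43,449.62.
Excess = €43,449.62 − €25,581.80 = €17,867.82.

Extra cost ≈ €17,867.82 per year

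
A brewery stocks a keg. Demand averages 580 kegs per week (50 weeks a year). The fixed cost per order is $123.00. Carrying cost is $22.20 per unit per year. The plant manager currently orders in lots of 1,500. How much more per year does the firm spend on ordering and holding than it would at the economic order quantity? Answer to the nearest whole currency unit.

Annual demand D = 580 × 50 = 29,000.
EOQ = √(2DS/H) = √(2 × 29,000 × 123 / 22.2) ≈ 566.88.
Cost at Q* = (D/Q*)S + (Q*/2)H = √(2DSH) ≈ $12,584.71.
Cost at Q = 1,500: (29,000/1,500)×123 + (1,500/2)×22.2 = $2,378.00 + $16,650.00 = $19,028.00.
Excess = $19,028.00 − $12,584.71 = $6,443.29.

Extra cost ≈ $6,443 per year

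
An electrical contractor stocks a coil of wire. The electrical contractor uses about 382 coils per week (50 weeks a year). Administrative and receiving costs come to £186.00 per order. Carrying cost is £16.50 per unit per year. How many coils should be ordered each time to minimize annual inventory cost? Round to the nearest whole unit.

Q* ≈ 656 coils

Annual demand D = 382 × 50 = 19,100.
EOQ = √(2DS / H) = √(2 × 19,100 × 186 / 16.5).
= √(7,105,200 / 16.5) = √430,618.1818 ≈ 656.215.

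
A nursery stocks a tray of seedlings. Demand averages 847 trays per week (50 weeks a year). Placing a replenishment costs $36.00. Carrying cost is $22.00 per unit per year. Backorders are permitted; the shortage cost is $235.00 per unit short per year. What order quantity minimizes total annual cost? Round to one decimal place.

Annual demand D = 847 × 50 = 42,350.
With planned backorders, Q* = √(2DS/H) · √((H+B)/B).
√(2DS/H) = √(2 × 42,350 × 36 / 22) = 372.290.
√((H+B)/B) = √((22+235)/235) = 1.0458.
Q* ≈ 389.327.

Q* ≈ 389.3 trays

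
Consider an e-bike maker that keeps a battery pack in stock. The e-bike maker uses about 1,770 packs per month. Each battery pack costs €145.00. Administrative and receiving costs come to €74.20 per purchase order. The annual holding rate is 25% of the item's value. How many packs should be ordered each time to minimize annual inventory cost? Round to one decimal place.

Annual demand D = 1,770 × 12 = 21,240.
Holding cost H = 0.25 × €145.00 = €36.2500 per unit per year.
EOQ = √(2DS / H) = √(2 × 21,240 × 74.2 / 36.25).
= √(3,152,016 / 36.25) = √86,952.1655 ≈ 294.877.

Q* ≈ 294.9 packs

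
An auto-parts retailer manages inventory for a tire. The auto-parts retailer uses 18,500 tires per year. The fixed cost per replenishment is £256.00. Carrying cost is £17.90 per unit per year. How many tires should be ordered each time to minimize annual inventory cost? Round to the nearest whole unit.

EOQ = √(2DS / H) = √(2 × 18,500 × 256 / 17.9).
= √(9,472,000 / 17.9) = √529,162.0112 ≈ 727.435.

Q* ≈ 727 tires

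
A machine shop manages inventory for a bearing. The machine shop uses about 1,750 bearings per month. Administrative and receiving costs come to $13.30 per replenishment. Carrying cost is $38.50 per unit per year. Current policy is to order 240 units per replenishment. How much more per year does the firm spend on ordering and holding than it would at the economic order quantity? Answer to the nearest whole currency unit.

Extra cost ≈ $1,146 per year

Annual demand D = 1,750 × 12 = 21,000.
EOQ = √(2DS/H) = √(2 × 21,000 × 13.3 / 38.5) ≈ 120.45.
Cost at Q* = (D/Q*)S + (Q*/2)H = √(2DSH) ≈ $4,637.47.
Cost at Q = 240: (21,000/240)×13.3 + (240/2)×38.5 = $1,163.75 + $4,620.00 = $5,783.75.
Excess = $5,783.75 − $4,637.47 = $1,146.28.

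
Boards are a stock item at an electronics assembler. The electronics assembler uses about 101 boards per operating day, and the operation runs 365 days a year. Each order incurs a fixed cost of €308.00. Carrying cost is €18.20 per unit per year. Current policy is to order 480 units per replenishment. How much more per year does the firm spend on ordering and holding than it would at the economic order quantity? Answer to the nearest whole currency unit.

Annual demand D = 101 × 365 = 36,865.
EOQ = √(2DS/H) = √(2 × 36,865 × 308 / 18.2) ≈ 1117.02.
Cost at Q* = (D/Q*)S + (Q*/2)H = √(2DSH) ≈ €20,329.80.
Cost at Q = 480: (36,865/480)×308 + (480/2)×18.2 = €23,655.04 + €4,368.00 = €28,023.04.
Excess = €28,023.04 − €20,329.80 = €7,693.24.

Extra cost ≈ €7,693 per year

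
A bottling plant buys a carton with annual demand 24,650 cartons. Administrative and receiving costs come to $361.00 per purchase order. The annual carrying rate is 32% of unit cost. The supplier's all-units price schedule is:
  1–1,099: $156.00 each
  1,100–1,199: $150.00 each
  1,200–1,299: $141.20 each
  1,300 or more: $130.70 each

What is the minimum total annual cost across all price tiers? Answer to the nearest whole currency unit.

Holding cost per unit per year at price C is H = 0.32·C.
Candidates are each tier's EOQ (if it falls in that tier) and each price-break quantity.
EOQ at $156.00 = 597.1 (feasible in tier 1): TC = 24,650×$156.00 + (24,650/597.1)×361 + (597.1/2)×0.32×$156.00 = $3,875,206.73.
EOQ at $150.00 = 608.9 < 1100, so use break Q=1100: TC = 24,650×$150.00 + (24,650/1100.0)×361 + (1100.0/2)×0.32×$150.00 = $3,731,989.68.
EOQ at $141.20 = 627.6 < 1200, so use break Q=1200: TC = 24,650×$141.20 + (24,650/1200.0)×361 + (1200.0/2)×0.32×$141.20 = $3,515,105.94.
EOQ at $130.70 = 652.3 < 1300, so use break Q=1300: TC = 24,650×$130.70 + (24,650/1300.0)×361 + (1300.0/2)×0.32×$130.70 = $3,255,785.72.
Lowest total cost among the candidates is at Q = 1300.0.

TC* ≈ $3,255,786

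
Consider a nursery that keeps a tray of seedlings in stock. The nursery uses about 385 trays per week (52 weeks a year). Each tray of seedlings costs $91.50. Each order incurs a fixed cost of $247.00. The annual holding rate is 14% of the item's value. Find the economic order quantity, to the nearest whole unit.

Q* ≈ 879 trays

Annual demand D = 385 × 52 = 20,020.
Holding cost H = 0.14 × $91.50 = $12.8100 per unit per year.
EOQ = √(2DS / H) = √(2 × 20,020 × 247 / 12.81).
= √(9,889,880 / 12.81) = √772,043.7158 ≈ 878.660.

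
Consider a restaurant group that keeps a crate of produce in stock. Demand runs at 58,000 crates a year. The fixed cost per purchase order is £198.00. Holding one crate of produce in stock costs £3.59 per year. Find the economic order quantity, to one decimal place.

Q* ≈ 2,529.4 crates

EOQ = √(2DS / H) = √(2 × 58,000 × 198 / 3.59).
= √(22,968,000 / 3.59) = √6,397,771.5877 ≈ 2529.382.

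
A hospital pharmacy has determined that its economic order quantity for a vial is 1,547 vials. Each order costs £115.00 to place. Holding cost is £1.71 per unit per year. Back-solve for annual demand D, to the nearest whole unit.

The basic EOQ model gives Q* = √(2DS/H); rearrange for the unknown.
From Q* = √(2DS/H): D = Q*²H / (2S) = 1,547² × 1.71 / (2 × 115) = 17792.989.

D ≈ 17,793 vials per year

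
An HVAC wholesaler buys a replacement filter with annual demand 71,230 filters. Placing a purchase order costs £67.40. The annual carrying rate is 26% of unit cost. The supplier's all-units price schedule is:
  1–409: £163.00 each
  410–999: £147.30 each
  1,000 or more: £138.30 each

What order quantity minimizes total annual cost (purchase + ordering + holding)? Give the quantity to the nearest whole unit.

Q* ≈ 1,000 filters

Holding cost per unit per year at price C is H = 0.26·C.
Candidates are each tier's EOQ (if it falls in that tier) and each price-break quantity.
Tier 1 (£163.00): EOQ = 476.0 exceeds tier's upper bound 409, so this tier is dominated.
EOQ at £147.30 = 500.7 (feasible in tier 2): TC = 71,230×£147.30 + (71,230/500.7)×67.4 + (500.7/2)×0.26×£147.30 = £10,511,355.28.
EOQ at £138.30 = 516.7 < 1000, so use break Q=1000: TC = 71,230×£138.30 + (71,230/1000.0)×67.4 + (1000.0/2)×0.26×£138.30 = £9,873,888.90.
Lowest total cost is £9,873,888.90 at Q = 1000.0.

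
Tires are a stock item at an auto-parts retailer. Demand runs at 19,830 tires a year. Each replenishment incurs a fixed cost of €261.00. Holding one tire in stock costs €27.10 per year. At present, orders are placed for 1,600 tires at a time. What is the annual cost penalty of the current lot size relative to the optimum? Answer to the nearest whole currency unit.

Extra cost ≈ €8,166 per year

EOQ = √(2DS/H) = √(2 × 19,830 × 261 / 27.1) ≈ 618.03.
Cost at Q* = (D/Q*)S + (Q*/2)H = √(2DSH) ≈ €16,748.71.
Cost at Q = 1,600: (19,830/1,600)×261 + (1,600/2)×27.1 = €3,234.77 + €21,680.00 = €24,914.77.
Excess = €24,914.77 − €16,748.71 = €8,166.06.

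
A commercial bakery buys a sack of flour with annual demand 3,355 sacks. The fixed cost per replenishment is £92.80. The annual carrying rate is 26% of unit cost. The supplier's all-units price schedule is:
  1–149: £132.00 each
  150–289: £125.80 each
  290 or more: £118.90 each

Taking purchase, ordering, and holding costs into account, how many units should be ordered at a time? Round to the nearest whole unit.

Holding cost per unit per year at price C is H = 0.26·C.
Candidates are each tier's EOQ (if it falls in that tier) and each price-break quantity.
EOQ at £132.00 = 134.7 (feasible in tier 1): TC = 3,355×£132.00 + (3,355/134.7)×92.8 + (134.7/2)×0.26×£132.00 = £447,482.84.
EOQ at £125.80 = 138.0 < 150, so use break Q=150: TC = 3,355×£125.80 + (3,355/150.0)×92.8 + (150.0/2)×0.26×£125.80 = £426,587.73.
EOQ at £118.90 = 141.9 < 290, so use break Q=290: TC = 3,355×£118.90 + (3,355/290.0)×92.8 + (290.0/2)×0.26×£118.90 = £404,465.63.
Lowest total cost is £404,465.63 at Q = 290.0.

Q* ≈ 290 sacks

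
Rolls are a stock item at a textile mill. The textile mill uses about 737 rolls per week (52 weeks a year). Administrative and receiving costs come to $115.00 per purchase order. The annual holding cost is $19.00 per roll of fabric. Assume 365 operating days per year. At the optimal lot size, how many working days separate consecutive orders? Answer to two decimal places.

Annual demand D = 737 × 52 = 38,324.
Q* = √(2DS/H) = √(2 × 38,324 × 115 / 19) ≈ 681.12.
Cycle time = Q*/D × 365 = 681.12 / 38,324 × 365 ≈ 6.487 days.

T ≈ 6.49 days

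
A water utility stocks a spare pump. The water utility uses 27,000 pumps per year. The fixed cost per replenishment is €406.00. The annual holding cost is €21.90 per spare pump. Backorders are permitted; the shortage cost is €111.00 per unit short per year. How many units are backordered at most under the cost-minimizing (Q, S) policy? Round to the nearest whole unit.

With planned backorders, Q* = √(2DS/H) · √((H+B)/B).
√(2DS/H) = √(2 × 27,000 × 406 / 21.9) = 1000.548.
√((H+B)/B) = √((21.9+111)/111) = 1.0942.
Q* ≈ 1094.810.
S* = Q* · H/(H+B) = 1094.810 × 21.9/132.9 ≈ 180.409.

S* ≈ 180 pumps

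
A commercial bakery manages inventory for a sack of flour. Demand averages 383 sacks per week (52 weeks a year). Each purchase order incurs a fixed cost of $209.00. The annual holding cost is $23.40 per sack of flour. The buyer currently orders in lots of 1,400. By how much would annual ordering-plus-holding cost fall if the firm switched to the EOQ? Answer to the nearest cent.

Extra cost ≈ $5,396.01 per year

Annual demand D = 383 × 52 = 19,916.
EOQ = √(2DS/H) = √(2 × 19,916 × 209 / 23.4) ≈ 596.46.
Cost at Q* = (D/Q*)S + (Q*/2)H = √(2DSH) ≈ $13,957.16.
Cost at Q = 1,400: (19,916/1,400)×209 + (1,400/2)×23.4 = $2,973.17 + $16,380.00 = $19,353.17.
Excess = $19,353.17 − $13,957.16 = $5,396.01.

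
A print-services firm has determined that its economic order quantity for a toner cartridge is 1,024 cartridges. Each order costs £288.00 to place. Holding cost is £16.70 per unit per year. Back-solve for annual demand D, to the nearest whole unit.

The basic EOQ model gives Q* = √(2DS/H); rearrange for the unknown.
From Q* = √(2DS/H): D = Q*²H / (2S) = 1,024² × 16.7 / (2 × 288) = 30401.422.

D ≈ 30,401 cartridges per year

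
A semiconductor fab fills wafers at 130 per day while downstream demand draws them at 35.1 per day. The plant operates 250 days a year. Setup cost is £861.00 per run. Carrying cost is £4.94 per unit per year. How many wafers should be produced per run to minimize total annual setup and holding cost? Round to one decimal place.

Annual demand D = 35.1 × 250 = 8,775.
Production build-up factor (1 − d/p) = 1 − 35.1/130 = 0.7300.
Q* = √(2DS / (H(1 − d/p))) = √(2 × 8,775 × 861 / (4.94 × 0.7300)).
= √(15,110,550 / 3.6062) ≈ 2046.988.

Q* ≈ 2,047.0 wafers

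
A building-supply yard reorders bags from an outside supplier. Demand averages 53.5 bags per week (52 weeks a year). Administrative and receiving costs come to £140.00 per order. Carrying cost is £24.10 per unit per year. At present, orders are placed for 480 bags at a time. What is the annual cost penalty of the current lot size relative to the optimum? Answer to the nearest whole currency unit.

Extra cost ≈ £2,263 per year

Annual demand D = 53.5 × 52 = 2,782.
EOQ = √(2DS/H) = √(2 × 2,782 × 140 / 24.1) ≈ 179.78.
Cost at Q* = (D/Q*)S + (Q*/2)H = √(2DSH) ≈ £4,332.77.
Cost at Q = 480: (2,782/480)×140 + (480/2)×24.1 = £811.42 + £5,784.00 = £6,595.42.
Excess = £6,595.42 − £4,332.77 = £2,262.64.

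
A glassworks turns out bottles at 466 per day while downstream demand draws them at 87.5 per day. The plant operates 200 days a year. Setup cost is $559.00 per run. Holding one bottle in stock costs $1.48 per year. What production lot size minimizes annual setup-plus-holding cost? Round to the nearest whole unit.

Annual demand D = 87.5 × 200 = 17,500.
Production build-up factor (1 − d/p) = 1 − 87.5/466 = 0.8122.
Q* = √(2DS / (H(1 − d/p))) = √(2 × 17,500 × 559 / (1.48 × 0.8122)).
= √(19,565,000 / 1.2021) ≈ 4034.308.

Q* ≈ 4,034 bottles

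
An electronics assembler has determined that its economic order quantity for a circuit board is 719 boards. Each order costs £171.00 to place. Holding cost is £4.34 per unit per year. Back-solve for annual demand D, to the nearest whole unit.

Invert the EOQ relation Q*² = 2DS/H.
From Q* = √(2DS/H): D = Q*²H / (2S) = 719² × 4.34 / (2 × 171) = 6560.265.

D ≈ 6,560 boards per year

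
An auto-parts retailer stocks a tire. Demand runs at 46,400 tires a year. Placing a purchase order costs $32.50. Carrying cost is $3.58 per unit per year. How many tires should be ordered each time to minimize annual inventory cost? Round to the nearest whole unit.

Q* ≈ 918 tires

EOQ = √(2DS / H) = √(2 × 46,400 × 32.5 / 3.58).
= √(3,016,000 / 3.58) = √842,458.1006 ≈ 917.855.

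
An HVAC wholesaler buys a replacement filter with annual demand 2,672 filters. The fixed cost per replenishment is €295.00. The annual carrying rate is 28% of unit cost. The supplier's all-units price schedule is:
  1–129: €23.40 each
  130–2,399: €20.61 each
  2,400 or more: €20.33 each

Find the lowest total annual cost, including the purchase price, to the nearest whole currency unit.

TC* ≈ €58,086

Holding cost per unit per year at price C is H = 0.28·C.
Evaluate total cost at each tier's feasible EOQ or, if the EOQ is below the tier, at the tier's minimum quantity.
Tier 1 (€23.40): EOQ = 490.5 exceeds tier's upper bound 129, so this tier is dominated.
EOQ at €20.61 = 522.7 (feasible in tier 2): TC = 2,672×€20.61 + (2,672/522.7)×295 + (522.7/2)×0.28×€20.61 = €58,086.13.
EOQ at €20.33 = 526.3 < 2400, so use break Q=2400: TC = 2,672×€20.33 + (2,672/2400.0)×295 + (2400.0/2)×0.28×€20.33 = €61,481.07.
Lowest total cost among the candidates is at Q = 522.7.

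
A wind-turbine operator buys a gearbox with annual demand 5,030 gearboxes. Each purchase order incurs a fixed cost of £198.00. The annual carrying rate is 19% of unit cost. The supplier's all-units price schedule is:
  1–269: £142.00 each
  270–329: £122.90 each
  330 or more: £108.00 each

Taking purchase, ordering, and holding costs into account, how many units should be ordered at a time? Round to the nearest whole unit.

Holding cost per unit per year at price C is H = 0.19·C.
Candidates are each tier's EOQ (if it falls in that tier) and each price-break quantity.
Tier 1 (£142.00): EOQ = 271.7 exceeds tier's upper bound 269, so this tier is dominated.
EOQ at £122.90 = 292.1 (feasible in tier 2): TC = 5,030×£122.90 + (5,030/292.1)×198 + (292.1/2)×0.19×£122.90 = £625,007.00.
EOQ at £108.00 = 311.6 < 330, so use break Q=330: TC = 5,030×£108.00 + (5,030/330.0)×198 + (330.0/2)×0.19×£108.00 = £549,643.80.
Lowest total cost is £549,643.80 at Q = 330.0.

Q* ≈ 330 gearboxes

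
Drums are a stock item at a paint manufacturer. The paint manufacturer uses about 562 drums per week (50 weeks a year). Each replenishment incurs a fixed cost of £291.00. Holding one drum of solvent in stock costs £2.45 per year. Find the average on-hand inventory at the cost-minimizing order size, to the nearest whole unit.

Annual demand D = 562 × 50 = 28,100.
EOQ = √(2DS/H) = √(2 × 28,100 × 291 / 2.45) ≈ 2583.64.
Average inventory = Q*/2 ≈ 2583.64 / 2 = 1291.819.

Average inventory ≈ 1,292 drums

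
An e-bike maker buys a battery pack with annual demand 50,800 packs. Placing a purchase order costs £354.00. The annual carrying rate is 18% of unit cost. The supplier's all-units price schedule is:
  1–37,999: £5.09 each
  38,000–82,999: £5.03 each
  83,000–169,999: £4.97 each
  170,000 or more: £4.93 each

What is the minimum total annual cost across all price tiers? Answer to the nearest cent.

TC* ≈ £264,312.42

Holding cost per unit per year at price C is H = 0.18·C.
Evaluate total cost at each tier's feasible EOQ or, if the EOQ is below the tier, at the tier's minimum quantity.
EOQ at £5.09 = 6265.5 (feasible in tier 1): TC = 50,800×£5.09 + (50,800/6265.5)×354 + (6265.5/2)×0.18×£5.09 = £264,312.42.
EOQ at £5.03 = 6302.7 < 38000, so use break Q=38000: TC = 50,800×£5.03 + (50,800/38000.0)×354 + (38000.0/2)×0.18×£5.03 = £273,199.84.
EOQ at £4.97 = 6340.7 < 83000, so use break Q=83000: TC = 50,800×£4.97 + (50,800/83000.0)×354 + (83000.0/2)×0.18×£4.97 = £289,818.57.
EOQ at £4.93 = 6366.3 < 170000, so use break Q=170000: TC = 50,800×£4.93 + (50,800/170000.0)×354 + (170000.0/2)×0.18×£4.93 = £325,978.78.
Lowest total cost among the candidates is at Q = 6265.5.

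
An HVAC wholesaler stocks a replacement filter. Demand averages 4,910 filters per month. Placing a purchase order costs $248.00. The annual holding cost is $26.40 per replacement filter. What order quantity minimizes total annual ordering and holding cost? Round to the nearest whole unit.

Q* ≈ 1,052 filters

Annual demand D = 4,910 × 12 = 58,920.
EOQ = √(2DS / H) = √(2 × 58,920 × 248 / 26.4).
= √(29,224,320 / 26.4) = √1,106,981.8182 ≈ 1052.132.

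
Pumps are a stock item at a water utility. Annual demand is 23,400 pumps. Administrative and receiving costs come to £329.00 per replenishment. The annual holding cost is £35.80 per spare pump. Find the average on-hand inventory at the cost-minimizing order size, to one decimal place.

Q* = √(2DS/H) = √(2 × 23,400 × 329 / 35.8) ≈ 655.81.
Average inventory = Q*/2 ≈ 655.81 / 2 = 327.906.

Average inventory ≈ 327.9 pumps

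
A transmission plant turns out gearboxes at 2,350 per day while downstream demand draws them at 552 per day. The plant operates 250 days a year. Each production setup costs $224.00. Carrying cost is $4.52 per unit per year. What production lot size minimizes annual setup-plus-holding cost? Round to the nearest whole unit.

Annual demand D = 552 × 250 = 138,000.
Production build-up factor (1 − d/p) = 1 − 552/2,350 = 0.7651.
Q* = √(2DS / (H(1 − d/p))) = √(2 × 138,000 × 224 / (4.52 × 0.7651)).
= √(61,824,000 / 3.4583) ≈ 4228.131.

Q* ≈ 4,228 gearboxes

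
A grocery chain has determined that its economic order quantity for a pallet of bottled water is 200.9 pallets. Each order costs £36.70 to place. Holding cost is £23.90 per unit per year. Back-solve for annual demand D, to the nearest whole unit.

D ≈ 13,142 pallets per year

Invert the EOQ relation Q*² = 2DS/H.
From Q* = √(2DS/H): D = Q*²H / (2S) = 200.9² × 23.9 / (2 × 36.7) = 13142.008.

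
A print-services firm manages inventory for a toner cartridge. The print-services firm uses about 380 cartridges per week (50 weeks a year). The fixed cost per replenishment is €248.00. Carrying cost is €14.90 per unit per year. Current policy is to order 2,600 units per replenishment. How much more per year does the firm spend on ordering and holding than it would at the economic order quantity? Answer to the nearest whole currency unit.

Extra cost ≈ €9,333 per year

Annual demand D = 380 × 50 = 19,000.
EOQ = √(2DS/H) = √(2 × 19,000 × 248 / 14.9) ≈ 795.29.
Cost at Q* = (D/Q*)S + (Q*/2)H = √(2DSH) ≈ €11,849.79.
Cost at Q = 2,600: (19,000/2,600)×248 + (2,600/2)×14.9 = €1,812.31 + €19,370.00 = €21,182.31.
Excess = €21,182.31 − €11,849.79 = €9,332.51.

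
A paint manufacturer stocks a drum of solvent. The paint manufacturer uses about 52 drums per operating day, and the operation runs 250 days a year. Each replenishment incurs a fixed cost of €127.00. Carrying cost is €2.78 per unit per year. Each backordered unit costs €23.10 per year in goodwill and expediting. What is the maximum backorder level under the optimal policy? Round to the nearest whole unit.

Annual demand D = 52 × 250 = 13,000.
With planned backorders, Q* = √(2DS/H) · √((H+B)/B).
√(2DS/H) = √(2 × 13,000 × 127 / 2.78) = 1089.849.
√((H+B)/B) = √((2.78+23.1)/23.1) = 1.0585.
Q* ≈ 1153.566.
S* = Q* · H/(H+B) = 1153.566 × 2.78/25.88 ≈ 123.915.

S* ≈ 124 drums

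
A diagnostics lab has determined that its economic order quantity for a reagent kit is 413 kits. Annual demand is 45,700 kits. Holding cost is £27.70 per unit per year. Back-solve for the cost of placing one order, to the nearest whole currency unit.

Squaring Q* = √(2DS/H) gives Q*² = 2DS/H.
From Q* = √(2DS/H): S = Q*²H / (2D) = 413² × 27.7 / (2 × 45,700) = 51.6932.

S ≈ £52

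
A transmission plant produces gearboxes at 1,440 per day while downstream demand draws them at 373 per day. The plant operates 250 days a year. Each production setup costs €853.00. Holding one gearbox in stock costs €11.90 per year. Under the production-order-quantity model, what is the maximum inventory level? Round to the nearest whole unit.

I_max ≈ 3,147 gearboxes

Annual demand D = 373 × 250 = 93,250.
Production build-up factor (1 − d/p) = 1 − 373/1,440 = 0.7410.
Q* = √(2DS / (H(1 − d/p))) = √(2 × 93,250 × 853 / (11.9 × 0.7410)).
= √(159,084,500 / 8.8176) ≈ 4247.560.
Maximum inventory = Q*(1 − d/p) = 4247.560 × 0.7410 ≈ 3147.324.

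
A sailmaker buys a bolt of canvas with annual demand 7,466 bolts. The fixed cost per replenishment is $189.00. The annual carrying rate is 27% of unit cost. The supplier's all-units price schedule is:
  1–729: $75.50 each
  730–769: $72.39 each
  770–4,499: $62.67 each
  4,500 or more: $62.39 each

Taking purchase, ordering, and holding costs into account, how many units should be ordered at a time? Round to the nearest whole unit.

Q* ≈ 770 bolts

Holding cost per unit per year at price C is H = 0.27·C.
For each price level, check whether its EOQ is feasible; otherwise the best quantity at that price is the breakpoint.
EOQ at $75.50 = 372.1 (feasible in tier 1): TC = 7,466×$75.50 + (7,466/372.1)×189 + (372.1/2)×0.27×$75.50 = $571,267.82.
EOQ at $72.39 = 380.0 < 730, so use break Q=730: TC = 7,466×$72.39 + (7,466/730.0)×189 + (730.0/2)×0.27×$72.39 = $549,530.75.
EOQ at $62.67 = 408.4 < 770, so use break Q=770: TC = 7,466×$62.67 + (7,466/770.0)×189 + (770.0/2)×0.27×$62.67 = $476,241.33.
EOQ at $62.39 = 409.3 < 4500, so use break Q=4500: TC = 7,466×$62.39 + (7,466/4500.0)×189 + (4500.0/2)×0.27×$62.39 = $504,019.24.
Lowest total cost is $476,241.33 at Q = 770.0.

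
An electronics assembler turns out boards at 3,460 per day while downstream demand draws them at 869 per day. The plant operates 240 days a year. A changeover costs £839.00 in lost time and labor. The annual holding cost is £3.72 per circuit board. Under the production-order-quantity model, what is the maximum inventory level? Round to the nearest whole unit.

Annual demand D = 869 × 240 = 208,560.
Production build-up factor (1 − d/p) = 1 − 869/3,460 = 0.7488.
Q* = √(2DS / (H(1 − d/p))) = √(2 × 208,560 × 839 / (3.72 × 0.7488)).
= √(349,963,680 / 2.7857) ≈ 11208.419.
Maximum inventory = Q*(1 − d/p) = 11208.419 × 0.7488 ≈ 8393.357.

I_max ≈ 8,393 boards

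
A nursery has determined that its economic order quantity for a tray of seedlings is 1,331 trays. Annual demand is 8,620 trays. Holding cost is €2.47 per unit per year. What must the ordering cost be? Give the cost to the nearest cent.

The basic EOQ model gives Q* = √(2DS/H); rearrange for the unknown.
From Q* = √(2DS/H): S = Q*²H / (2D) = 1,331² × 2.47 / (2 × 8,620) = 253.8141.

S ≈ €253.81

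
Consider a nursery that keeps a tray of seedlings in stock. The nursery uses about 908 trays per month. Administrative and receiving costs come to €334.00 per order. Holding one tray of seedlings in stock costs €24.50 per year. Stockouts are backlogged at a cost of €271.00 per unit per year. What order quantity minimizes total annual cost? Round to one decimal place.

Q* ≈ 569.2 trays

Annual demand D = 908 × 12 = 10,896.
With planned backorders, Q* = √(2DS/H) · √((H+B)/B).
√(2DS/H) = √(2 × 10,896 × 334 / 24.5) = 545.053.
√((H+B)/B) = √((24.5+271)/271) = 1.0442.
Q* ≈ 569.158.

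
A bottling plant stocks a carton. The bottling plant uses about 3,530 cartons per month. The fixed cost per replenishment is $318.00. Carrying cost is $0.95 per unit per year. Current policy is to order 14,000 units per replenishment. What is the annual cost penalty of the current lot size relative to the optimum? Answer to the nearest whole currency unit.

Extra cost ≈ $2,553 per year

Annual demand D = 3,530 × 12 = 42,360.
EOQ = √(2DS/H) = √(2 × 42,360 × 318 / 0.95) ≈ 5325.31.
Cost at Q* = (D/Q*)S + (Q*/2)H = √(2DSH) ≈ $5,059.04.
Cost at Q = 14,000: (42,360/14,000)×318 + (14,000/2)×0.95 = $962.18 + $6,650.00 = $7,612.18.
Excess = $7,612.18 − $5,059.04 = $2,553.13.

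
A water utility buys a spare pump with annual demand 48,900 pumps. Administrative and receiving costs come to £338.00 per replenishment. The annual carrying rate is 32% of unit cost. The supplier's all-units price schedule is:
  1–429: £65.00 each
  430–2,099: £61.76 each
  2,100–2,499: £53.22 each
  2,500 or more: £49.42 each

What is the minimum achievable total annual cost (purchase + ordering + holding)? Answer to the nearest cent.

TC* ≈ £2,443,017.28

Holding cost per unit per year at price C is H = 0.32·C.
Evaluate total cost at each tier's feasible EOQ or, if the EOQ is below the tier, at the tier's minimum quantity.
Tier 1 (£65.00): EOQ = 1260.7 exceeds tier's upper bound 429, so this tier is dominated.
EOQ at £61.76 = 1293.3 (feasible in tier 2): TC = 48,900×£61.76 + (48,900/1293.3)×338 + (1293.3/2)×0.32×£61.76 = £3,045,623.74.
EOQ at £53.22 = 1393.2 < 2100, so use break Q=2100: TC = 48,900×£53.22 + (48,900/2100.0)×338 + (2100.0/2)×0.32×£53.22 = £2,628,210.49.
EOQ at £49.42 = 1445.8 < 2500, so use break Q=2500: TC = 48,900×£49.42 + (48,900/2500.0)×338 + (2500.0/2)×0.32×£49.42 = £2,443,017.28.
Lowest total cost among the candidates is at Q = 2500.0.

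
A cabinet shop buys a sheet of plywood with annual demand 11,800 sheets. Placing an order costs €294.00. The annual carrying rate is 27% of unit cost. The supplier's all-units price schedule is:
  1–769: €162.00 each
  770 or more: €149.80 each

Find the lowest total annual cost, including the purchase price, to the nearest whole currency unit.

TC* ≈ €1,787,717

Holding cost per unit per year at price C is H = 0.27·C.
For each price level, check whether its EOQ is feasible; otherwise the best quantity at that price is the breakpoint.
EOQ at €162.00 = 398.3 (feasible in tier 1): TC = 11,800×€162.00 + (11,800/398.3)×294 + (398.3/2)×0.27×€162.00 = €1,929,020.84.
EOQ at €149.80 = 414.2 < 770, so use break Q=770: TC = 11,800×€149.80 + (11,800/770.0)×294 + (770.0/2)×0.27×€149.80 = €1,787,717.16.
Lowest total cost among the candidates is at Q = 770.0.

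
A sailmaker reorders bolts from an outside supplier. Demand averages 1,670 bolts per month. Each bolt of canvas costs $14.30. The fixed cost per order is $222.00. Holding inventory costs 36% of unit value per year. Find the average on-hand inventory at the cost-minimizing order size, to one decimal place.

Annual demand D = 1,670 × 12 = 20,040.
Holding cost H = 0.36 × $14.30 = $5.1480 per unit per year.
EOQ = √(2DS/H) = √(2 × 20,040 × 222 / 5.148) ≈ 1314.68.
Average inventory = Q*/2 ≈ 1314.68 / 2 = 657.342.

Average inventory ≈ 657.3 bolts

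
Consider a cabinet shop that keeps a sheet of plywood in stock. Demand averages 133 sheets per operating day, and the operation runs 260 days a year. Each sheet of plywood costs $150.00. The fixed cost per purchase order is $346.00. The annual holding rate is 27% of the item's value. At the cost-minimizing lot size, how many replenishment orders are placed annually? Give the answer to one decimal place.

Annual demand D = 133 × 260 = 34,580.
Holding cost H = 0.27 × $150.00 = $40.5000 per unit per year.
The optimal lot size = √(2DS/H) = √(2 × 34,580 × 346 / 40.5) ≈ 768.67.
Orders per year = D / Q* = 34,580 / 768.67 ≈ 44.987.

N ≈ 45.0 orders per year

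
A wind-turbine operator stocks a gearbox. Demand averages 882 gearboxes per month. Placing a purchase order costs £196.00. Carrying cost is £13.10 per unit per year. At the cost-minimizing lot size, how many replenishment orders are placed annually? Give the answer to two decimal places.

Annual demand D = 882 × 12 = 10,584.
EOQ = √(2DS/H) = √(2 × 10,584 × 196 / 13.1) ≈ 562.77.
Orders per year = D / Q* = 10,584 / 562.77 ≈ 18.807.

N ≈ 18.81 orders per year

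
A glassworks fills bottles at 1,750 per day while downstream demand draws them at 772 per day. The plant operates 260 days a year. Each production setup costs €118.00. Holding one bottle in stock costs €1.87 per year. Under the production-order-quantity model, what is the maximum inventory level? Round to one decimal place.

Annual demand D = 772 × 260 = 200,720.
Production build-up factor (1 − d/p) = 1 − 772/1,750 = 0.5589.
Q* = √(2DS / (H(1 − d/p))) = √(2 × 200,720 × 118 / (1.87 × 0.5589)).
= √(47,369,920 / 1.0451) ≈ 6732.558.
Maximum inventory = Q*(1 − d/p) = 6732.558 × 0.5589 ≈ 3762.538.

I_max ≈ 3,762.5 bottles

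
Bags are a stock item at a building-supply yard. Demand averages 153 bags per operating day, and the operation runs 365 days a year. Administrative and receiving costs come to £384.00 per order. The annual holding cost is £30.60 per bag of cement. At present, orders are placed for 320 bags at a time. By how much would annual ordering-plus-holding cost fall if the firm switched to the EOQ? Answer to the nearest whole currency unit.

Extra cost ≈ £35,683 per year

Annual demand D = 153 × 365 = 55,845.
EOQ = √(2DS/H) = √(2 × 55,845 × 384 / 30.6) ≈ 1183.89.
Cost at Q* = (D/Q*)S + (Q*/2)H = √(2DSH) ≈ £36,227.09.
Cost at Q = 320: (55,845/320)×384 + (320/2)×30.6 = £67,014.00 + £4,896.00 = £71,910.00.
Excess = £71,910.00 − £36,227.09 = £35,682.91.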